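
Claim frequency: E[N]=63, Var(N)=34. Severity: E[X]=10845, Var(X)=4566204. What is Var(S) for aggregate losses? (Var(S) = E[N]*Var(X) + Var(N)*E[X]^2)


Var(S) = E[N]*Var(X) + Var(N)*E[X]^2
= 63*4566204 + 34*10845^2
= 287670852 + 3998876850
= 4.2865e+09


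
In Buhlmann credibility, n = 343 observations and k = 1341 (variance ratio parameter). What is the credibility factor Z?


Z = n / (n + k)
= 343 / (343 + 1341)
= 343 / 1684
= 0.2037


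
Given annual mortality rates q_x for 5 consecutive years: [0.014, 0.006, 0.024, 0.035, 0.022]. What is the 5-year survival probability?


p_k = 1 - q_k for each year
Survival = product of (1 - q_k)
= 0.986 * 0.994 * 0.976 * 0.965 * 0.978
= 0.9028


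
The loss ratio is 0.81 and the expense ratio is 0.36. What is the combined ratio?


Combined ratio = loss ratio + expense ratio
= 0.81 + 0.36
= 1.17


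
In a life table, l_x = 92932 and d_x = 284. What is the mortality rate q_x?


q_x = d_x / l_x
= 284 / 92932
= 0.0031


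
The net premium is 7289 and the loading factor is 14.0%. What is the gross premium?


Gross = net * (1 + loading)
= 7289 * (1 + 0.14)
= 7289 * 1.14
= 8309.46


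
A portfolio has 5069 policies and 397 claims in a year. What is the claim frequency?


frequency = claims / policies
= 397 / 5069
= 0.0783


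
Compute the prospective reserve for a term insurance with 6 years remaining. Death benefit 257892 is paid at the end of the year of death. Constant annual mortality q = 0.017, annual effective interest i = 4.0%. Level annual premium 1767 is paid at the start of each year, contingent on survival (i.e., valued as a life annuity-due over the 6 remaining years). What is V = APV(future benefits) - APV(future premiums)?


v = 1/(1+i) = 0.961538
APV(future benefits) per unit = sum_{k=0}^{5} k_p_x * q * v^(k+1) = 0.085581
APV(future benefits) = 257892 * 0.085581 = 22070.6673
Life annuity-due factor ä_{x:6} = sum_{k=0}^{5} k_p_x * v^k = 5.235546
APV(future premiums) = 1767 * 5.235546 = 9251.2105
V = 22070.6673 - 9251.2105
= 12819.4568


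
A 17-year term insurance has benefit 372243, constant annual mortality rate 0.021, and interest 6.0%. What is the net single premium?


NSP = benefit * sum_{k=0}^{n-1} k_p_x * q * v^(k+1)
With constant q=0.021, v=0.943396
Sum = 0.192141
NSP = 372243 * 0.192141
= 71523.1628


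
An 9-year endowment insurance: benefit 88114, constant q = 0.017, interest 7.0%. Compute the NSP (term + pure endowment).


Term component = 9191.621
Pure endowment = 9_p_x * v^9 * benefit = 0.857002 * 0.543934 * 88114 = 41074.5277
NSP = 50266.1487


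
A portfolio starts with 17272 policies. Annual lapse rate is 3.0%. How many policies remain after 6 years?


remaining = initial * (1 - lapse)^years
= 17272 * (1 - 0.03)^6
= 17272 * 0.832972
= 14387.0925


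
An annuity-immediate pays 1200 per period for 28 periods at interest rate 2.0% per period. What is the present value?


PV = PMT * (1 - (1+i)^(-n)) / i
= 1200 * (1 - (1+0.02)^(-28)) / 0.02
= 1200 * (1 - 0.574375) / 0.02
= 1200 * 21.281272
= 25537.5268


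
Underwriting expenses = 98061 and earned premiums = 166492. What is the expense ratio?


Expense ratio = expenses / premiums
= 98061 / 166492
= 0.589


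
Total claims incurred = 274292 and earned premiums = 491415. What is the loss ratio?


Loss ratio = claims / premiums
= 274292 / 491415
= 0.5582


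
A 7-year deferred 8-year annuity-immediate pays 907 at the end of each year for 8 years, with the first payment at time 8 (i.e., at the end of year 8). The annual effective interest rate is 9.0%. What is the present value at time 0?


PV at time 7 of the 8-year annuity-immediate:
a_n = 907 * (1-(1+0.09)^(-8))/0.09 = 5020.0809
Discount back 7 years to time 0:
PV = 5020.0809 * (1+0.09)^(-7)
= 5020.0809 * 0.547034
= 2746.1562


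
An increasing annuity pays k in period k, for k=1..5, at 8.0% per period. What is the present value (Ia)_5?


(Ia)_n = sum_{k=1}^{n} k * v^k, v = 1/(1+i)
v = 0.925926
Sum computed term by term:
(Ia)_5 = 11.3651


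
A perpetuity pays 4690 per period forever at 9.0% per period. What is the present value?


PV = PMT / i
= 4690 / 0.09
= 52111.1111


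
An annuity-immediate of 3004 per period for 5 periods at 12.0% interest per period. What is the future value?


FV = PMT * ((1+i)^n - 1) / i
= 3004 * ((1.12)^5 - 1) / 0.12
= 3004 * (1.762342 - 1) / 0.12
= 19083.9535


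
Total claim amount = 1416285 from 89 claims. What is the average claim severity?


severity = total / number
= 1416285 / 89
= 15913.3146


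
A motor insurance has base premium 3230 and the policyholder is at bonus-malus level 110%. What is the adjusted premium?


adjusted = base * BM_level / 100
= 3230 * 110 / 100
= 3230 * 1.1
= 3553.0


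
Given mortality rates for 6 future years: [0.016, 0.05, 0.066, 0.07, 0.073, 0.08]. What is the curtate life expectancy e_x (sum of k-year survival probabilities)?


e_x = sum_{k=1}^{n} k_p_x
k_p_x values:
  1_p_x = 0.984
  2_p_x = 0.9348
  3_p_x = 0.873103
  4_p_x = 0.811986
  5_p_x = 0.752711
  6_p_x = 0.692494
e_x = 5.0491


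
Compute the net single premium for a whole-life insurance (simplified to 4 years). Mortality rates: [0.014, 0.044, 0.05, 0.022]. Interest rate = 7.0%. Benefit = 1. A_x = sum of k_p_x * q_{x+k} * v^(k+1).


v = 0.934579
Year 0: k_p_x=1.0, q=0.014, term=0.013084
Year 1: k_p_x=0.986, q=0.044, term=0.037893
Year 2: k_p_x=0.942616, q=0.05, term=0.038473
Year 3: k_p_x=0.895485, q=0.022, term=0.01503
A_x = 0.1045


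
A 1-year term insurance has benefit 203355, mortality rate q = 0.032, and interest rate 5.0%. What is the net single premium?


NSP = benefit * q * v
v = 1/(1+i) = 0.952381
NSP = 203355 * 0.032 * 0.952381
= 6197.4857


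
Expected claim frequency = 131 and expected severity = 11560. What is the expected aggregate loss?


E[S] = E[N] * E[X]
= 131 * 11560
= 1.5144e+06


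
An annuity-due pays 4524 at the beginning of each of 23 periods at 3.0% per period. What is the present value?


PV_due = PMT * (1-(1+i)^(-n))/i * (1+i)
PV_immediate = 74390.8843
PV_due = 74390.8843 * 1.03
= 76622.6109


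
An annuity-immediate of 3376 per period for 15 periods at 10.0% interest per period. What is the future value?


FV = PMT * ((1+i)^n - 1) / i
= 3376 * ((1.1)^15 - 1) / 0.1
= 3376 * (4.177248 - 1) / 0.1
= 107263.8982


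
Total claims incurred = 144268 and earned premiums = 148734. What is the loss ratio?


Loss ratio = claims / premiums
= 144268 / 148734
= 0.97


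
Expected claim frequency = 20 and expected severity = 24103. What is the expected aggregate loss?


E[S] = E[N] * E[X]
= 20 * 24103
= 482060


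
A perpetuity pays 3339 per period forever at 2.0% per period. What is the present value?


PV = PMT / i
= 3339 / 0.02
= 166950.0


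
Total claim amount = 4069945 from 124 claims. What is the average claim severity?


severity = total / number
= 4069945 / 124
= 32822.1371


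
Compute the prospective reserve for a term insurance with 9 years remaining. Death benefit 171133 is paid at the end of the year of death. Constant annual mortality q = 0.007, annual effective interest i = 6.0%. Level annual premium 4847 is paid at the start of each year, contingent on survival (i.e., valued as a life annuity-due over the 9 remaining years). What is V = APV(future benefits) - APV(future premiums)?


v = 1/(1+i) = 0.943396
APV(future benefits) per unit = sum_{k=0}^{8} k_p_x * q * v^(k+1) = 0.046426
APV(future benefits) = 171133 * 0.046426 = 7945.0343
Life annuity-due factor ä_{x:9} = sum_{k=0}^{8} k_p_x * v^k = 7.030235
APV(future premiums) = 4847 * 7.030235 = 34075.5488
V = 7945.0343 - 34075.5488
= -26130.5145


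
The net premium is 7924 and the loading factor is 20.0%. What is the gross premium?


Gross = net * (1 + loading)
= 7924 * (1 + 0.2)
= 7924 * 1.2
= 9508.8


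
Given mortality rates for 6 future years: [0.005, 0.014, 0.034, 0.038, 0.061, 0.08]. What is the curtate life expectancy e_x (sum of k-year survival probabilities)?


e_x = sum_{k=1}^{n} k_p_x
k_p_x values:
  1_p_x = 0.995
  2_p_x = 0.98107
  3_p_x = 0.947714
  4_p_x = 0.911701
  5_p_x = 0.856087
  6_p_x = 0.7876
e_x = 5.4792


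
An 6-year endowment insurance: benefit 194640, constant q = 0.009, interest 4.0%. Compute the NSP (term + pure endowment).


Term component = 8988.0901
Pure endowment = 6_p_x * v^6 * benefit = 0.947201 * 0.790315 * 194640 = 145704.8429
NSP = 154692.933


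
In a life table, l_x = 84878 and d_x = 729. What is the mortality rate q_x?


q_x = d_x / l_x
= 729 / 84878
= 0.0086


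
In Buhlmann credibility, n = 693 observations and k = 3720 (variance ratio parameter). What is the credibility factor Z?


Z = n / (n + k)
= 693 / (693 + 3720)
= 693 / 4413
= 0.157


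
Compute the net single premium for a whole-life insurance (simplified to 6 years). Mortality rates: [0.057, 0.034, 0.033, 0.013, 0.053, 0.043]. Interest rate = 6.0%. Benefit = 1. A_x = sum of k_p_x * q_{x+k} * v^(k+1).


v = 0.943396
Year 0: k_p_x=1.0, q=0.057, term=0.053774
Year 1: k_p_x=0.943, q=0.034, term=0.028535
Year 2: k_p_x=0.910938, q=0.033, term=0.02524
Year 3: k_p_x=0.880877, q=0.013, term=0.009071
Year 4: k_p_x=0.869426, q=0.053, term=0.034433
Year 5: k_p_x=0.823346, q=0.043, term=0.024958
A_x = 0.176


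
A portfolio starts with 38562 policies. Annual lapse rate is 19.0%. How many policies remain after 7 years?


remaining = initial * (1 - lapse)^years
= 38562 * (1 - 0.19)^7
= 38562 * 0.228768
= 8821.7487


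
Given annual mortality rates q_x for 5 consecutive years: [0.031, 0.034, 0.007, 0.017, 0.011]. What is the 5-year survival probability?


p_k = 1 - q_k for each year
Survival = product of (1 - q_k)
= 0.969 * 0.966 * 0.993 * 0.983 * 0.989
= 0.9036


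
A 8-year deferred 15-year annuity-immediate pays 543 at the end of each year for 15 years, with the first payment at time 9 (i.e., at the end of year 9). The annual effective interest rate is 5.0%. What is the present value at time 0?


PV at time 8 of the 15-year annuity-immediate:
a_n = 543 * (1-(1+0.05)^(-15))/0.05 = 5636.1543
Discount back 8 years to time 0:
PV = 5636.1543 * (1+0.05)^(-8)
= 5636.1543 * 0.676839
= 3814.7711


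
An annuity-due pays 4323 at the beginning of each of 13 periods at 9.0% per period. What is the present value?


PV_due = PMT * (1-(1+i)^(-n))/i * (1+i)
PV_immediate = 32365.8857
PV_due = 32365.8857 * 1.09
= 35278.8154


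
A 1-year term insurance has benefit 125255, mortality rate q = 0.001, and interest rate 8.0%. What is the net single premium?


NSP = benefit * q * v
v = 1/(1+i) = 0.925926
NSP = 125255 * 0.001 * 0.925926
= 115.9769


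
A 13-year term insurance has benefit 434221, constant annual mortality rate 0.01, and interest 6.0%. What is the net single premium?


NSP = benefit * sum_{k=0}^{n-1} k_p_x * q * v^(k+1)
With constant q=0.01, v=0.943396
Sum = 0.084083
NSP = 434221 * 0.084083
= 36510.7843


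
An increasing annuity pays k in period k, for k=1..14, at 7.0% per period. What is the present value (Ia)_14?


(Ia)_n = sum_{k=1}^{n} k * v^k, v = 1/(1+i)
v = 0.934579
Sum computed term by term:
(Ia)_14 = 56.1173


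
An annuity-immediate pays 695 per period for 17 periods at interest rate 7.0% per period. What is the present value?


PV = PMT * (1 - (1+i)^(-n)) / i
= 695 * (1 - (1+0.07)^(-17)) / 0.07
= 695 * (1 - 0.316574) / 0.07
= 695 * 9.763223
= 6785.44


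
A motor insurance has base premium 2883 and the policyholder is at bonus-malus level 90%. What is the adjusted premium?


adjusted = base * BM_level / 100
= 2883 * 90 / 100
= 2883 * 0.9
= 2594.7


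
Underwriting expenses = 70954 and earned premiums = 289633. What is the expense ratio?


Expense ratio = expenses / premiums
= 70954 / 289633
= 0.245


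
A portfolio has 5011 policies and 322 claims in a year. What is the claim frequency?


frequency = claims / policies
= 322 / 5011
= 0.0643


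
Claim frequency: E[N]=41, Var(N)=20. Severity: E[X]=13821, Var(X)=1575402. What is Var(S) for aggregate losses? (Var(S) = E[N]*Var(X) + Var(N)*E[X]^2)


Var(S) = E[N]*Var(X) + Var(N)*E[X]^2
= 41*1575402 + 20*13821^2
= 64591482 + 3820400820
= 3.8850e+09


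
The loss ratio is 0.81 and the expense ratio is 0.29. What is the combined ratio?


Combined ratio = loss ratio + expense ratio
= 0.81 + 0.29
= 1.1


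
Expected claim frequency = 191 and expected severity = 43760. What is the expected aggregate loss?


E[S] = E[N] * E[X]
= 191 * 43760
= 8.3582e+06


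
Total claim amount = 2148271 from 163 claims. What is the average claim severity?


severity = total / number
= 2148271 / 163
= 13179.5767


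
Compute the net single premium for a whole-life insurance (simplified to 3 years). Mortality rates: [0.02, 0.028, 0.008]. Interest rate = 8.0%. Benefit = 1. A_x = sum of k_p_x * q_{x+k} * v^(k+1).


v = 0.925926
Year 0: k_p_x=1.0, q=0.02, term=0.018519
Year 1: k_p_x=0.98, q=0.028, term=0.023525
Year 2: k_p_x=0.95256, q=0.008, term=0.006049
A_x = 0.0481


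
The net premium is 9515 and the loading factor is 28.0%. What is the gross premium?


Gross = net * (1 + loading)
= 9515 * (1 + 0.28)
= 9515 * 1.28
= 12179.2


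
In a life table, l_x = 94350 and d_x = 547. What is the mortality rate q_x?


q_x = d_x / l_x
= 547 / 94350
= 0.0058


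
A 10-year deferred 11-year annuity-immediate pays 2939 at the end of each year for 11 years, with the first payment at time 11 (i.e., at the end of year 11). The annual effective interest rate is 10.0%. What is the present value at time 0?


PV at time 10 of the 11-year annuity-immediate:
a_n = 2939 * (1-(1+0.1)^(-11))/0.1 = 19088.9843
Discount back 10 years to time 0:
PV = 19088.9843 * (1+0.1)^(-10)
= 19088.9843 * 0.385543
= 7359.6298


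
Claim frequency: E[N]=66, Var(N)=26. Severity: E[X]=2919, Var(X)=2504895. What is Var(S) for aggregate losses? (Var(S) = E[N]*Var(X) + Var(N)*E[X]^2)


Var(S) = E[N]*Var(X) + Var(N)*E[X]^2
= 66*2504895 + 26*2919^2
= 165323070 + 221534586
= 3.8686e+08


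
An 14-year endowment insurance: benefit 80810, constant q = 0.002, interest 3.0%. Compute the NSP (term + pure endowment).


Term component = 1803.8548
Pure endowment = 14_p_x * v^14 * benefit = 0.972361 * 0.661118 * 80810 = 51948.3238
NSP = 53752.1786


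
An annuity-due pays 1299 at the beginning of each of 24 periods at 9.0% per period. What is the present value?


PV_due = PMT * (1-(1+i)^(-n))/i * (1+i)
PV_immediate = 12608.8887
PV_due = 12608.8887 * 1.09
= 13743.6887


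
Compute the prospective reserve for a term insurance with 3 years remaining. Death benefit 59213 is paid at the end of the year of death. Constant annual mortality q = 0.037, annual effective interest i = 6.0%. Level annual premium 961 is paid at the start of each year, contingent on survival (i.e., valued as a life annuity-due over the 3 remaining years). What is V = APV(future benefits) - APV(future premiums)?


v = 1/(1+i) = 0.943396
APV(future benefits) per unit = sum_{k=0}^{2} k_p_x * q * v^(k+1) = 0.095427
APV(future benefits) = 59213 * 0.095427 = 5650.5005
Life annuity-due factor ä_{x:3} = sum_{k=0}^{2} k_p_x * v^k = 2.733846
APV(future premiums) = 961 * 2.733846 = 2627.2257
V = 5650.5005 - 2627.2257
= 3023.2748


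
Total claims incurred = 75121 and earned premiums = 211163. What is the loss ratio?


Loss ratio = claims / premiums
= 75121 / 211163
= 0.3557


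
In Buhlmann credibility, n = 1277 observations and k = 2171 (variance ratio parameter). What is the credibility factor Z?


Z = n / (n + k)
= 1277 / (1277 + 2171)
= 1277 / 3448
= 0.3704


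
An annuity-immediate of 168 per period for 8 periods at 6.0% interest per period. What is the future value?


FV = PMT * ((1+i)^n - 1) / i
= 168 * ((1.06)^8 - 1) / 0.06
= 168 * (1.593848 - 1) / 0.06
= 1662.7746


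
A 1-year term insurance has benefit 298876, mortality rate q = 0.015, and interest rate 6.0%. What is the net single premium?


NSP = benefit * q * v
v = 1/(1+i) = 0.943396
NSP = 298876 * 0.015 * 0.943396
= 4229.3774


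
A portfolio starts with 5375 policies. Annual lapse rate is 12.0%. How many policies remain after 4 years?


remaining = initial * (1 - lapse)^years
= 5375 * (1 - 0.12)^4
= 5375 * 0.599695
= 3223.3626


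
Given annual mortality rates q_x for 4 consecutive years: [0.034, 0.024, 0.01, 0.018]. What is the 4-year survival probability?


p_k = 1 - q_k for each year
Survival = product of (1 - q_k)
= 0.966 * 0.976 * 0.99 * 0.982
= 0.9166


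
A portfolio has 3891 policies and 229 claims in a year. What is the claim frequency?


frequency = claims / policies
= 229 / 3891
= 0.0589


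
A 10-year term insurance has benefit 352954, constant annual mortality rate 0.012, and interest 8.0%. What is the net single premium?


NSP = benefit * sum_{k=0}^{n-1} k_p_x * q * v^(k+1)
With constant q=0.012, v=0.925926
Sum = 0.076889
NSP = 352954 * 0.076889
= 27138.2784


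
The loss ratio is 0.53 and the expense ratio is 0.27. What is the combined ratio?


Combined ratio = loss ratio + expense ratio
= 0.53 + 0.27
= 0.8


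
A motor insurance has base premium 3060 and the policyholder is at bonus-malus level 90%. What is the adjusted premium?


adjusted = base * BM_level / 100
= 3060 * 90 / 100
= 3060 * 0.9
= 2754.0


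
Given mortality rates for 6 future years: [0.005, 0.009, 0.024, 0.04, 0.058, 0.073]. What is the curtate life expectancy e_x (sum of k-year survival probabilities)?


e_x = sum_{k=1}^{n} k_p_x
k_p_x values:
  1_p_x = 0.995
  2_p_x = 0.986045
  3_p_x = 0.96238
  4_p_x = 0.923885
  5_p_x = 0.870299
  6_p_x = 0.806768
e_x = 5.5444


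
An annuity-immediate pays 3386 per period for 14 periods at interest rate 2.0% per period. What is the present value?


PV = PMT * (1 - (1+i)^(-n)) / i
= 3386 * (1 - (1+0.02)^(-14)) / 0.02
= 3386 * (1 - 0.757875) / 0.02
= 3386 * 12.106249
= 40991.7583


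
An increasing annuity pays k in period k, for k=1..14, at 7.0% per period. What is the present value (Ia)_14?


(Ia)_n = sum_{k=1}^{n} k * v^k, v = 1/(1+i)
v = 0.934579
Sum computed term by term:
(Ia)_14 = 56.1173


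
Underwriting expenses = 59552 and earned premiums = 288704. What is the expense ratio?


Expense ratio = expenses / premiums
= 59552 / 288704
= 0.2063


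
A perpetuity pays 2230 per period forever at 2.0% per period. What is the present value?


PV = PMT / i
= 2230 / 0.02
= 111500.0


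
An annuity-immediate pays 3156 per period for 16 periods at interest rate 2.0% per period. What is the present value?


PV = PMT * (1 - (1+i)^(-n)) / i
= 3156 * (1 - (1+0.02)^(-16)) / 0.02
= 3156 * (1 - 0.728446) / 0.02
= 3156 * 13.577709
= 42851.2506


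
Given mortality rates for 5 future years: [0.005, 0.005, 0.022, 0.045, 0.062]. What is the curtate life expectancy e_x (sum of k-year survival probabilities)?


e_x = sum_{k=1}^{n} k_p_x
k_p_x values:
  1_p_x = 0.995
  2_p_x = 0.990025
  3_p_x = 0.968244
  4_p_x = 0.924673
  5_p_x = 0.867344
e_x = 4.7453


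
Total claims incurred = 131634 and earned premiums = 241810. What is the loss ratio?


Loss ratio = claims / premiums
= 131634 / 241810
= 0.5444


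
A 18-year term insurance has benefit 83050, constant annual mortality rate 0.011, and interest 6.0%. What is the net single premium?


NSP = benefit * sum_{k=0}^{n-1} k_p_x * q * v^(k+1)
With constant q=0.011, v=0.943396
Sum = 0.11045
NSP = 83050 * 0.11045
= 9172.861


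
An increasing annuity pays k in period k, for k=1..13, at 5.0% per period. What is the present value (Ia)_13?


(Ia)_n = sum_{k=1}^{n} k * v^k, v = 1/(1+i)
v = 0.952381
Sum computed term by term:
(Ia)_13 = 59.3815


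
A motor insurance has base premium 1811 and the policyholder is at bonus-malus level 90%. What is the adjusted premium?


adjusted = base * BM_level / 100
= 1811 * 90 / 100
= 1811 * 0.9
= 1629.9


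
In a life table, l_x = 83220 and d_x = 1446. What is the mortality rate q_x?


q_x = d_x / l_x
= 1446 / 83220
= 0.0174


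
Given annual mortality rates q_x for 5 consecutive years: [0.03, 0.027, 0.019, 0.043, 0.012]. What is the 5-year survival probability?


p_k = 1 - q_k for each year
Survival = product of (1 - q_k)
= 0.97 * 0.973 * 0.981 * 0.957 * 0.988
= 0.8754


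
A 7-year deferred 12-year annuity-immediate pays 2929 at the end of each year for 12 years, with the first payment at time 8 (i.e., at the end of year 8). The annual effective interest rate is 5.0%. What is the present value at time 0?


PV at time 7 of the 12-year annuity-immediate:
a_n = 2929 * (1-(1+0.05)^(-12))/0.05 = 25960.464
Discount back 7 years to time 0:
PV = 25960.464 * (1+0.05)^(-7)
= 25960.464 * 0.710681
= 18449.6171


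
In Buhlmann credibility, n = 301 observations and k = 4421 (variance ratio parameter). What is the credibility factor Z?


Z = n / (n + k)
= 301 / (301 + 4421)
= 301 / 4722
= 0.0637


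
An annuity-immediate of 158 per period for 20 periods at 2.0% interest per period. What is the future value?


FV = PMT * ((1+i)^n - 1) / i
= 158 * ((1.02)^20 - 1) / 0.02
= 158 * (1.485947 - 1) / 0.02
= 3838.9844


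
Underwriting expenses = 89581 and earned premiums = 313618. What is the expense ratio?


Expense ratio = expenses / premiums
= 89581 / 313618
= 0.2856


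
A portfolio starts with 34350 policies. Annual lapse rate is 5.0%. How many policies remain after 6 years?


remaining = initial * (1 - lapse)^years
= 34350 * (1 - 0.05)^6
= 34350 * 0.735092
= 25250.4064


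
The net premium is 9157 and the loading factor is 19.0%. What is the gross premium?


Gross = net * (1 + loading)
= 9157 * (1 + 0.19)
= 9157 * 1.19
= 10896.83


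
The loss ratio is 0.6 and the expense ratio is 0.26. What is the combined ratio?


Combined ratio = loss ratio + expense ratio
= 0.6 + 0.26
= 0.86


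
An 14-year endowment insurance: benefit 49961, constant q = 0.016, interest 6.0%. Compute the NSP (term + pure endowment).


Term component = 6806.2864
Pure endowment = 14_p_x * v^14 * benefit = 0.797869 * 0.442301 * 49961 = 17631.1397
NSP = 24437.4261


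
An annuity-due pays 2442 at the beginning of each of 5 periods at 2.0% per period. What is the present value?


PV_due = PMT * (1-(1+i)^(-n))/i * (1+i)
PV_immediate = 11510.2681
PV_due = 11510.2681 * 1.02
= 11740.4735


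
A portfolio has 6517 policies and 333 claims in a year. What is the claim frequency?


frequency = claims / policies
= 333 / 6517
= 0.0511


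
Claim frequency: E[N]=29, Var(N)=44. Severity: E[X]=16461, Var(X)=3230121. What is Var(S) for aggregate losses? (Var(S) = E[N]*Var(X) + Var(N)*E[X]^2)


Var(S) = E[N]*Var(X) + Var(N)*E[X]^2
= 29*3230121 + 44*16461^2
= 93673509 + 11922438924
= 1.2016e+10


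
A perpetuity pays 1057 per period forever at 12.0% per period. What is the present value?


PV = PMT / i
= 1057 / 0.12
= 8808.3333


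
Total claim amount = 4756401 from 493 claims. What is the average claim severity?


severity = total / number
= 4756401 / 493
= 9647.8722


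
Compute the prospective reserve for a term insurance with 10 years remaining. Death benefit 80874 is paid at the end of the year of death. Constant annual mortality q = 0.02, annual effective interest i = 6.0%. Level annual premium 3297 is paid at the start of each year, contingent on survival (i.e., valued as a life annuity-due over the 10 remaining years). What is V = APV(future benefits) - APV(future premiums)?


v = 1/(1+i) = 0.943396
APV(future benefits) per unit = sum_{k=0}^{9} k_p_x * q * v^(k+1) = 0.135938
APV(future benefits) = 80874 * 0.135938 = 10993.8258
Life annuity-due factor ä_{x:10} = sum_{k=0}^{9} k_p_x * v^k = 7.204698
APV(future premiums) = 3297 * 7.204698 = 23753.8902
V = 10993.8258 - 23753.8902
= -12760.0644


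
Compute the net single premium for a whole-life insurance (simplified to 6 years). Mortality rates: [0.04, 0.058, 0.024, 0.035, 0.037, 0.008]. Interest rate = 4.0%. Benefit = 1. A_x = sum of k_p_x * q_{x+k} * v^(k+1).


v = 0.961538
Year 0: k_p_x=1.0, q=0.04, term=0.038462
Year 1: k_p_x=0.96, q=0.058, term=0.051479
Year 2: k_p_x=0.90432, q=0.024, term=0.019294
Year 3: k_p_x=0.882616, q=0.035, term=0.026406
Year 4: k_p_x=0.851725, q=0.037, term=0.025902
Year 5: k_p_x=0.820211, q=0.008, term=0.005186
A_x = 0.1667


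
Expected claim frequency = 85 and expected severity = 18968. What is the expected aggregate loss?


E[S] = E[N] * E[X]
= 85 * 18968
= 1.6123e+06


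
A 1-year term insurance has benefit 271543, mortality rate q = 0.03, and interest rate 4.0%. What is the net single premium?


NSP = benefit * q * v
v = 1/(1+i) = 0.961538
NSP = 271543 * 0.03 * 0.961538
= 7832.9712


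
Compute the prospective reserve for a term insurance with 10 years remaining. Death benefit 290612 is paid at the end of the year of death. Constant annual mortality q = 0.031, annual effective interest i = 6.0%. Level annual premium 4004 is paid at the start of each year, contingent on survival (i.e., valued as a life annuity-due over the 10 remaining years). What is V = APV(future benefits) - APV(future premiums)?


v = 1/(1+i) = 0.943396
APV(future benefits) per unit = sum_{k=0}^{9} k_p_x * q * v^(k+1) = 0.201824
APV(future benefits) = 290612 * 0.201824 = 58652.533
Life annuity-due factor ä_{x:10} = sum_{k=0}^{9} k_p_x * v^k = 6.901085
APV(future premiums) = 4004 * 6.901085 = 27631.9459
V = 58652.533 - 27631.9459
= 31020.5871


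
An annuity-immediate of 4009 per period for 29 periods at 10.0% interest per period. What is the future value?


FV = PMT * ((1+i)^n - 1) / i
= 4009 * ((1.1)^29 - 1) / 0.1
= 4009 * (15.863093 - 1) / 0.1
= 595861.3972


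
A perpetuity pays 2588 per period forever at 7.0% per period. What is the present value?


PV = PMT / i
= 2588 / 0.07
= 36971.4286


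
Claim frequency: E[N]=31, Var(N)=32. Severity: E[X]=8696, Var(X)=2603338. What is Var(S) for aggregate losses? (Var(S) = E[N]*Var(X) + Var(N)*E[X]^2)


Var(S) = E[N]*Var(X) + Var(N)*E[X]^2
= 31*2603338 + 32*8696^2
= 80703478 + 2419853312
= 2.5006e+09


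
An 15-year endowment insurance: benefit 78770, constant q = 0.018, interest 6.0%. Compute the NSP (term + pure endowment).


Term component = 12401.7468
Pure endowment = 15_p_x * v^15 * benefit = 0.761504 * 0.417265 * 78770 = 25029.0971
NSP = 37430.8439


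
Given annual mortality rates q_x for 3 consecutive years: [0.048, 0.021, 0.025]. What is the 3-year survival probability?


p_k = 1 - q_k for each year
Survival = product of (1 - q_k)
= 0.952 * 0.979 * 0.975
= 0.9087


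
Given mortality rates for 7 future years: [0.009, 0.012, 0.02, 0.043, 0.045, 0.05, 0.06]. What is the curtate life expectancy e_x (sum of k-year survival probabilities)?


e_x = sum_{k=1}^{n} k_p_x
k_p_x values:
  1_p_x = 0.991
  2_p_x = 0.979108
  3_p_x = 0.959526
  4_p_x = 0.918266
  5_p_x = 0.876944
  6_p_x = 0.833097
  7_p_x = 0.783111
e_x = 6.3411


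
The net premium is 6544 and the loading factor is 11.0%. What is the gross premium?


Gross = net * (1 + loading)
= 6544 * (1 + 0.11)
= 6544 * 1.11
= 7263.84


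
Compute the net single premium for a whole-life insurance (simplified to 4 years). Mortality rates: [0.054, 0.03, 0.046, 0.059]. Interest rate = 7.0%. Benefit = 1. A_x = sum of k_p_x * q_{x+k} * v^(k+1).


v = 0.934579
Year 0: k_p_x=1.0, q=0.054, term=0.050467
Year 1: k_p_x=0.946, q=0.03, term=0.024788
Year 2: k_p_x=0.91762, q=0.046, term=0.034456
Year 3: k_p_x=0.875409, q=0.059, term=0.039403
A_x = 0.1491


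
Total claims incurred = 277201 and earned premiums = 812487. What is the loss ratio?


Loss ratio = claims / premiums
= 277201 / 812487
= 0.3412


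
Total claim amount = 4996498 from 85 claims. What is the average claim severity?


severity = total / number
= 4996498 / 85
= 58782.3294


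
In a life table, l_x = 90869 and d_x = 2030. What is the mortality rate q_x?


q_x = d_x / l_x
= 2030 / 90869
= 0.0223


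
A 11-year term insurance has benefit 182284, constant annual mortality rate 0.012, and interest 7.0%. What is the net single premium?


NSP = benefit * sum_{k=0}^{n-1} k_p_x * q * v^(k+1)
With constant q=0.012, v=0.934579
Sum = 0.085462
NSP = 182284 * 0.085462
= 15578.3191


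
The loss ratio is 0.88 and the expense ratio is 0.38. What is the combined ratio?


Combined ratio = loss ratio + expense ratio
= 0.88 + 0.38
= 1.26


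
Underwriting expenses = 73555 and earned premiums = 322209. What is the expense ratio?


Expense ratio = expenses / premiums
= 73555 / 322209
= 0.2283


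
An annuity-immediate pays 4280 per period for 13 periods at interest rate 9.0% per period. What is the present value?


PV = PMT * (1 - (1+i)^(-n)) / i
= 4280 * (1 - (1+0.09)^(-13)) / 0.09
= 4280 * (1 - 0.326179) / 0.09
= 4280 * 7.486904
= 32043.9488


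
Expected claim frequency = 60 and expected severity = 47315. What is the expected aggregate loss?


E[S] = E[N] * E[X]
= 60 * 47315
= 2.8389e+06


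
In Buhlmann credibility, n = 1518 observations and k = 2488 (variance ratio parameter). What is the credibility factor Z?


Z = n / (n + k)
= 1518 / (1518 + 2488)
= 1518 / 4006
= 0.3789


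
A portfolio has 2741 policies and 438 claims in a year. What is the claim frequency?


frequency = claims / policies
= 438 / 2741
= 0.1598


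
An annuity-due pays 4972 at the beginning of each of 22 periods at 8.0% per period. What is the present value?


PV_due = PMT * (1-(1+i)^(-n))/i * (1+i)
PV_immediate = 50718.0975
PV_due = 50718.0975 * 1.08
= 54775.5453


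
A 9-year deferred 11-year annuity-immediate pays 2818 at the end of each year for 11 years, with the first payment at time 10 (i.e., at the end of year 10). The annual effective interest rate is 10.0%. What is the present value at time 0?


PV at time 9 of the 11-year annuity-immediate:
a_n = 2818 * (1-(1+0.1)^(-11))/0.1 = 18303.0819
Discount back 9 years to time 0:
PV = 18303.0819 * (1+0.1)^(-9)
= 18303.0819 * 0.424098
= 7762.2934


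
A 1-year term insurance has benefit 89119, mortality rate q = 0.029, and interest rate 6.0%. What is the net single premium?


NSP = benefit * q * v
v = 1/(1+i) = 0.943396
NSP = 89119 * 0.029 * 0.943396
= 2438.1613


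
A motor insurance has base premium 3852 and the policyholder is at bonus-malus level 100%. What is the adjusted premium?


adjusted = base * BM_level / 100
= 3852 * 100 / 100
= 3852 * 1.0
= 3852.0


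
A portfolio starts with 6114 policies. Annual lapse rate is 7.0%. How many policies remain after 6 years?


remaining = initial * (1 - lapse)^years
= 6114 * (1 - 0.07)^6
= 6114 * 0.64699
= 3955.698


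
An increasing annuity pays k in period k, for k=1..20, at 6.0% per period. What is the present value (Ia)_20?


(Ia)_n = sum_{k=1}^{n} k * v^k, v = 1/(1+i)
v = 0.943396
Sum computed term by term:
(Ia)_20 = 98.7004


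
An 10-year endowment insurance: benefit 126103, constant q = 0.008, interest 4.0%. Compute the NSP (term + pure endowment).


Term component = 7914.5662
Pure endowment = 10_p_x * v^10 * benefit = 0.922819 * 0.675564 * 126103 = 78615.6025
NSP = 86530.1688


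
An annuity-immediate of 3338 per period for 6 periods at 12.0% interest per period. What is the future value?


FV = PMT * ((1+i)^n - 1) / i
= 3338 * ((1.12)^6 - 1) / 0.12
= 3338 * (1.973823 - 1) / 0.12
= 27088.501


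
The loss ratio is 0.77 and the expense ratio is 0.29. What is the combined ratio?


Combined ratio = loss ratio + expense ratio
= 0.77 + 0.29
= 1.06


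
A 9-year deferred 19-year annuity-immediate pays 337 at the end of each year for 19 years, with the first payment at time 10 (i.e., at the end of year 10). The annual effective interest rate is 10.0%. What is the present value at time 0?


PV at time 9 of the 19-year annuity-immediate:
a_n = 337 * (1-(1+0.1)^(-19))/0.1 = 2818.9781
Discount back 9 years to time 0:
PV = 2818.9781 * (1+0.1)^(-9)
= 2818.9781 * 0.424098
= 1195.5219


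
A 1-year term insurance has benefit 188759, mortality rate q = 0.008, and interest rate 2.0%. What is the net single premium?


NSP = benefit * q * v
v = 1/(1+i) = 0.980392
NSP = 188759 * 0.008 * 0.980392
= 1480.4627


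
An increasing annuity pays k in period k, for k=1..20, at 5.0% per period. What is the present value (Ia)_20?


(Ia)_n = sum_{k=1}^{n} k * v^k, v = 1/(1+i)
v = 0.952381
Sum computed term by term:
(Ia)_20 = 110.9506


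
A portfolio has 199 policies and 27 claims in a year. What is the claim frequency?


frequency = claims / policies
= 27 / 199
= 0.1357


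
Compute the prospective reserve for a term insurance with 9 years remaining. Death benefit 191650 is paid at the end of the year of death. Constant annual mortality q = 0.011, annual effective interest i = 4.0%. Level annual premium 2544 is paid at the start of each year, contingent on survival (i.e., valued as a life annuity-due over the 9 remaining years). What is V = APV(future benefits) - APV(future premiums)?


v = 1/(1+i) = 0.961538
APV(future benefits) per unit = sum_{k=0}^{8} k_p_x * q * v^(k+1) = 0.078507
APV(future benefits) = 191650 * 0.078507 = 15045.8316
Life annuity-due factor ä_{x:9} = sum_{k=0}^{8} k_p_x * v^k = 7.422463
APV(future premiums) = 2544 * 7.422463 = 18882.7452
V = 15045.8316 - 18882.7452
= -3836.9136


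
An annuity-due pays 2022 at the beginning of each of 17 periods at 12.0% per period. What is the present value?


PV_due = PMT * (1-(1+i)^(-n))/i * (1+i)
PV_immediate = 14395.8929
PV_due = 14395.8929 * 1.12
= 16123.4


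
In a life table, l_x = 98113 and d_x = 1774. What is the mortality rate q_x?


q_x = d_x / l_x
= 1774 / 98113
= 0.0181


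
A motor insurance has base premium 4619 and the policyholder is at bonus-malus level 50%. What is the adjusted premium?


adjusted = base * BM_level / 100
= 4619 * 50 / 100
= 4619 * 0.5
= 2309.5


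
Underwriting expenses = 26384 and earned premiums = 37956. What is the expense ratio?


Expense ratio = expenses / premiums
= 26384 / 37956
= 0.6951


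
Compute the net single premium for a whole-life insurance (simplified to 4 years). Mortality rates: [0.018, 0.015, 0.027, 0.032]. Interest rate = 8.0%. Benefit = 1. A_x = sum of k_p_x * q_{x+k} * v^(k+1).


v = 0.925926
Year 0: k_p_x=1.0, q=0.018, term=0.016667
Year 1: k_p_x=0.982, q=0.015, term=0.012629
Year 2: k_p_x=0.96727, q=0.027, term=0.020732
Year 3: k_p_x=0.941154, q=0.032, term=0.022137
A_x = 0.0722


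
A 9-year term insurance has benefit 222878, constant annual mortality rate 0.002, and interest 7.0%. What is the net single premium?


NSP = benefit * sum_{k=0}^{n-1} k_p_x * q * v^(k+1)
With constant q=0.002, v=0.934579
Sum = 0.012938
NSP = 222878 * 0.012938
= 2883.6643


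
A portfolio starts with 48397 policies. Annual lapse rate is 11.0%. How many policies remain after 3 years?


remaining = initial * (1 - lapse)^years
= 48397 * (1 - 0.11)^3
= 48397 * 0.704969
= 34118.3847


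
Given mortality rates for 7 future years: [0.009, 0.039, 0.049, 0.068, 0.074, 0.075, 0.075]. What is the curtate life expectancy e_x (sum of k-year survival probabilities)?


e_x = sum_{k=1}^{n} k_p_x
k_p_x values:
  1_p_x = 0.991
  2_p_x = 0.952351
  3_p_x = 0.905686
  4_p_x = 0.844099
  5_p_x = 0.781636
  6_p_x = 0.723013
  7_p_x = 0.668787
e_x = 5.8666


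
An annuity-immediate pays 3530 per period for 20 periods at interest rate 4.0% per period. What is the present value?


PV = PMT * (1 - (1+i)^(-n)) / i
= 3530 * (1 - (1+0.04)^(-20)) / 0.04
= 3530 * (1 - 0.456387) / 0.04
= 3530 * 13.590326
= 47973.852


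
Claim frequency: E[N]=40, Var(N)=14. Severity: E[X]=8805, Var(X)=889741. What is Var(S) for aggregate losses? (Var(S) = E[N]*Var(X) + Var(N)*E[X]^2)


Var(S) = E[N]*Var(X) + Var(N)*E[X]^2
= 40*889741 + 14*8805^2
= 35589640 + 1085392350
= 1.1210e+09


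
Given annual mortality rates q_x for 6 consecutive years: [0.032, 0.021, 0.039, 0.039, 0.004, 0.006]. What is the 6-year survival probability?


p_k = 1 - q_k for each year
Survival = product of (1 - q_k)
= 0.968 * 0.979 * 0.961 * 0.961 * 0.996 * 0.994
= 0.8665


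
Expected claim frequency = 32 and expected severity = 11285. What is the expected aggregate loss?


E[S] = E[N] * E[X]
= 32 * 11285
= 361120


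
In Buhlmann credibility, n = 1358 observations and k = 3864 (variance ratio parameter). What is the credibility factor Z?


Z = n / (n + k)
= 1358 / (1358 + 3864)
= 1358 / 5222
= 0.2601


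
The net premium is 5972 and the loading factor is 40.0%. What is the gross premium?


Gross = net * (1 + loading)
= 5972 * (1 + 0.4)
= 5972 * 1.4
= 8360.8


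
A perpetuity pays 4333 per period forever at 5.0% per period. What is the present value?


PV = PMT / i
= 4333 / 0.05
= 86660.0


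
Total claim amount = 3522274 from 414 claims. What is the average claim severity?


severity = total / number
= 3522274 / 414
= 8507.9082


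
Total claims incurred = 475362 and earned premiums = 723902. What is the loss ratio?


Loss ratio = claims / premiums
= 475362 / 723902
= 0.6567


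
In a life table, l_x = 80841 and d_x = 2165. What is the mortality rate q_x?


q_x = d_x / l_x
= 2165 / 80841
= 0.0268


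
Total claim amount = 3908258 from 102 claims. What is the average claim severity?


severity = total / number
= 3908258 / 102
= 38316.2549


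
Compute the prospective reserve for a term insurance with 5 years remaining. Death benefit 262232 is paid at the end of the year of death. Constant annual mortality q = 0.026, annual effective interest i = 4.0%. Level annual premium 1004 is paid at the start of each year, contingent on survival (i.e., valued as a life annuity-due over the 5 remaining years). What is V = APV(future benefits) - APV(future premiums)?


v = 1/(1+i) = 0.961538
APV(future benefits) per unit = sum_{k=0}^{4} k_p_x * q * v^(k+1) = 0.11011
APV(future benefits) = 262232 * 0.11011 = 28874.3432
Life annuity-due factor ä_{x:5} = sum_{k=0}^{4} k_p_x * v^k = 4.404397
APV(future premiums) = 1004 * 4.404397 = 4422.0142
V = 28874.3432 - 4422.0142
= 24452.329


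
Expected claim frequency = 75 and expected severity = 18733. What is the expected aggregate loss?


E[S] = E[N] * E[X]
= 75 * 18733
= 1.4050e+06


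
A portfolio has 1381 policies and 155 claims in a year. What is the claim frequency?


frequency = claims / policies
= 155 / 1381
= 0.1122


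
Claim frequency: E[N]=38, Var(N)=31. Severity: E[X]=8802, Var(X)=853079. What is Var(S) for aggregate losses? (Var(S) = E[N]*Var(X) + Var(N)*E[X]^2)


Var(S) = E[N]*Var(X) + Var(N)*E[X]^2
= 38*853079 + 31*8802^2
= 32417002 + 2401731324
= 2.4341e+09


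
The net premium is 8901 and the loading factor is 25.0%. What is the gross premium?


Gross = net * (1 + loading)
= 8901 * (1 + 0.25)
= 8901 * 1.25
= 11126.25


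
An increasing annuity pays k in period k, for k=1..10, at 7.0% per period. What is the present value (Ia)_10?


(Ia)_n = sum_{k=1}^{n} k * v^k, v = 1/(1+i)
v = 0.934579
Sum computed term by term:
(Ia)_10 = 34.7391


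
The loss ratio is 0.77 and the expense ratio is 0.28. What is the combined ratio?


Combined ratio = loss ratio + expense ratio
= 0.77 + 0.28
= 1.05


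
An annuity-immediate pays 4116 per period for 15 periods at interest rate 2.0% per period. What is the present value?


PV = PMT * (1 - (1+i)^(-n)) / i
= 4116 * (1 - (1+0.02)^(-15)) / 0.02
= 4116 * (1 - 0.743015) / 0.02
= 4116 * 12.849264
= 52887.5686


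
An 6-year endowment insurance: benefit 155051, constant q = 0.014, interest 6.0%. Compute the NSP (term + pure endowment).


Term component = 10332.0661
Pure endowment = 6_p_x * v^6 * benefit = 0.918886 * 0.704961 * 155051 = 100438.6507
NSP = 110770.7168
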